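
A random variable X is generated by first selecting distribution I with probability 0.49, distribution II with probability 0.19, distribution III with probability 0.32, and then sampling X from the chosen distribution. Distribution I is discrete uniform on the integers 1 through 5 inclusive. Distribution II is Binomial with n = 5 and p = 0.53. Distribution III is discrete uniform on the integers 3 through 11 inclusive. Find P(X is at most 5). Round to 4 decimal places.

Conditional on each component, P(X ≤ 5): I: 1; II: 1; III: 0.333333.
By total probability, P(X ≤ 5) = 0.49·1 + 0.19·1 + 0.32·0.333333 = 0.786667.

0.7867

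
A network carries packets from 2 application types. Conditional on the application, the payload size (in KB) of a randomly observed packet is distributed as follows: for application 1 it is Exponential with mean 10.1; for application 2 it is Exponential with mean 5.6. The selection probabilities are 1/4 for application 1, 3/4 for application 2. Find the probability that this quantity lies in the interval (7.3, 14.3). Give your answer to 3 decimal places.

0.206

Conditional on each application, P(7.3 < X < 14.3): 1: 0.242683; 2: 0.193757.
By total probability, P(7.3 < X < 14.3) = 0.25·0.242683 + 0.75·0.193757 = 0.205989.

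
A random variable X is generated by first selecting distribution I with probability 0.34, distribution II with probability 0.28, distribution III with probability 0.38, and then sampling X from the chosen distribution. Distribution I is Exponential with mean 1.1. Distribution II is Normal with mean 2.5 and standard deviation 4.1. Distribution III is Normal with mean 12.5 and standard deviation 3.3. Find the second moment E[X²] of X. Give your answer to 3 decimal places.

70.793

For each component E[X²] = Var + (mean)², giving I: 2.42; II: 23.06; III: 167.14.
Overall E[X²] = 0.34·2.42 + 0.28·23.06 + 0.38·167.14 = 70.7928.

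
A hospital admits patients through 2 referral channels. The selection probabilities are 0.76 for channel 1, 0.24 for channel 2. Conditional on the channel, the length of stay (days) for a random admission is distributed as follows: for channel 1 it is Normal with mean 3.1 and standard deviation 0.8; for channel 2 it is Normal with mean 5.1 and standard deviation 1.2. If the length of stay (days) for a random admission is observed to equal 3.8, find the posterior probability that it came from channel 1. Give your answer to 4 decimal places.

0.8535

Likelihoods f(3.8 | ·): 1: 0.340069; 2: 0.184877.
Posterior ∝ prior × likelihood. Numerator for 1: 0.76·0.340069 = 0.258452.
Normalizing constant: 0.76·0.340069 + 0.24·0.184877 = 0.302823.
P(1 | observation) = 0.258452 / 0.302823 = 0.853477.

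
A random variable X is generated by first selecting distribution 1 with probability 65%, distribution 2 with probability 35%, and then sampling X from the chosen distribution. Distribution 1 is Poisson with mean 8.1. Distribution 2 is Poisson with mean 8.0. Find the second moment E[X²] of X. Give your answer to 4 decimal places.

For each component E[X²] = Var + (mean)², giving 1: 73.71; 2: 72.
Overall E[X²] = 0.65·73.71 + 0.35·72 = 73.1115.

73.1115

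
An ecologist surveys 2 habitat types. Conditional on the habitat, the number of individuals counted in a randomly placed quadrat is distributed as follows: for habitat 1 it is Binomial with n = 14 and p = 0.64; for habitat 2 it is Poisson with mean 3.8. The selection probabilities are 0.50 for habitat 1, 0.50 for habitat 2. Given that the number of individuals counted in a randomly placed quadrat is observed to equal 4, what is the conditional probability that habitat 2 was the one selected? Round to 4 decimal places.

Likelihoods P(X=4 | ·): 1: 0.00614015; 2: 0.194359.
Posterior ∝ prior × likelihood. Numerator for 2: 0.5·0.194359 = 0.0971794.
Normalizing constant: 0.5·0.00614015 + 0.5·0.194359 = 0.100249.
P(2 | observation) = 0.0971794 / 0.100249 = 0.969376.

0.9694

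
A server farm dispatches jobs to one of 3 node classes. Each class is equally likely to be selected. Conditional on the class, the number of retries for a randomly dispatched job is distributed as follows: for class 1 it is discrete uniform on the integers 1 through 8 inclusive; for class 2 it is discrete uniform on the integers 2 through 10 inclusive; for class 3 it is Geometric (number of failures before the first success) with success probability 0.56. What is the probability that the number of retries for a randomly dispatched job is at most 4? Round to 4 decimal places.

Conditional on each class, P(X ≤ 4): 1: 0.5; 2: 0.333333; 3: 0.983508.
By total probability, P(X ≤ 4) = 0.333333·0.5 + 0.333333·0.333333 + 0.333333·0.983508 = 0.605614.

0.6056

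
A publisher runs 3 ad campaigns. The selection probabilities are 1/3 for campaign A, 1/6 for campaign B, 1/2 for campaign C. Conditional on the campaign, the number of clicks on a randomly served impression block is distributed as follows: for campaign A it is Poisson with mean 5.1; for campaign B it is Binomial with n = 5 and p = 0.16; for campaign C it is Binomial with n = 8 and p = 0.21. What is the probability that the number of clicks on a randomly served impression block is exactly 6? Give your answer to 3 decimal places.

0.050

Conditional on each campaign, P(X = 6): A: 0.149; B: 0; C: 0.00149875.
By total probability, P(X = 6) = 0.333333·0.149 + 0.166667·0 + 0.5·0.00149875 = 0.0504161.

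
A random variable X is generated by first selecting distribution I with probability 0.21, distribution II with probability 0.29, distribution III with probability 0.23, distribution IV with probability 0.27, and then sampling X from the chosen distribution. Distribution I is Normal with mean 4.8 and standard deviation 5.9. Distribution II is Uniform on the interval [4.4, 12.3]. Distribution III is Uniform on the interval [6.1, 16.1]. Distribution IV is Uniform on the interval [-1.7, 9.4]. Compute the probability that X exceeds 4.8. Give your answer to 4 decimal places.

Conditional on each component, P(X > 4.8): I: 0.5; II: 0.949367; III: 1; IV: 0.414414.
By total probability, P(X > 4.8) = 0.21·0.5 + 0.29·0.949367 + 0.23·1 + 0.27·0.414414 = 0.722208.

0.7222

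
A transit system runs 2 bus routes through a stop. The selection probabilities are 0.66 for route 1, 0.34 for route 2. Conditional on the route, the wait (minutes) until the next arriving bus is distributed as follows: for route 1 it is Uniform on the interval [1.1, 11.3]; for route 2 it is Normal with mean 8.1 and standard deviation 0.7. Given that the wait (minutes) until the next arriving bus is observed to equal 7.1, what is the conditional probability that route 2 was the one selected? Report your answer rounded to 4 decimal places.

0.5191

Likelihoods f(7.1 | ·): 1: 0.0980392; 2: 0.205426.
Posterior ∝ prior × likelihood. Numerator for 2: 0.34·0.205426 = 0.0698447.
Normalizing constant: 0.66·0.0980392 + 0.34·0.205426 = 0.134551.
P(2 | observation) = 0.0698447 / 0.134551 = 0.519096.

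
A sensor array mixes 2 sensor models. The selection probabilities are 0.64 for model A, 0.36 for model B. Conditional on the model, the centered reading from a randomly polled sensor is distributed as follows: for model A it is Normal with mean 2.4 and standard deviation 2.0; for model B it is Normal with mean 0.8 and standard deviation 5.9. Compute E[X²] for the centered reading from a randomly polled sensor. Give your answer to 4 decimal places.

For each component E[X²] = Var + (mean)², giving A: 9.76; B: 35.45.
Overall E[X²] = 0.64·9.76 + 0.36·35.45 = 19.0084.

19.0084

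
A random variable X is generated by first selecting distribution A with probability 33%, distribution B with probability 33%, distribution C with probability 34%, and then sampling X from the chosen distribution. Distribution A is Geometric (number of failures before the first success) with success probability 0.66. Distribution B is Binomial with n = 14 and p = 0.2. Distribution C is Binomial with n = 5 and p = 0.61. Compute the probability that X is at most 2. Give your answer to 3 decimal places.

0.567

Conditional on each component, P(X ≤ 2): A: 0.960696; B: 0.448051; C: 0.300308.
By total probability, P(X ≤ 2) = 0.33·0.960696 + 0.33·0.448051 + 0.34·0.300308 = 0.566991.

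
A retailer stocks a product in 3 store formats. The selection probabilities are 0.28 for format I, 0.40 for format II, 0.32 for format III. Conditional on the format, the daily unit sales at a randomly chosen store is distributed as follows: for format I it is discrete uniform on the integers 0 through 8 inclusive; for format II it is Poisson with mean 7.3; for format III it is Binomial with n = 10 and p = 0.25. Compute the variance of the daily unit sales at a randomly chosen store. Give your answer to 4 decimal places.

Per component, I: μ=4, E[X²]=22.6667; II: μ=7.3, E[X²]=60.59; III: μ=2.5, E[X²]=8.125.
E[X] = 0.28·4 + 0.4·7.3 + 0.32·2.5 = 4.84.
E[X²] = 0.28·22.6667 + 0.4·60.59 + 0.32·8.125 = 33.1827.
Var(X) = E[X²] − (E[X])² = 33.1827 − 23.4256 = 9.75707.

9.7571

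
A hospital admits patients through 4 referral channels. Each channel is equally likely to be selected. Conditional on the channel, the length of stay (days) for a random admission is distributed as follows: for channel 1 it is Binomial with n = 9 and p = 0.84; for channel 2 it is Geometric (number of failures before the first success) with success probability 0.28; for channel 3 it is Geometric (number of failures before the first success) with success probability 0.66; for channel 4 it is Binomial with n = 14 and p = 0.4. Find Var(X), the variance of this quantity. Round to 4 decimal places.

Per component, 1: μ=7.56, E[X²]=58.3632; 2: μ=2.57143, E[X²]=15.7959; 3: μ=0.515152, E[X²]=1.04591; 4: μ=5.6, E[X²]=34.72.
E[X] = 0.25·7.56 + 0.25·2.57143 + 0.25·0.515152 + 0.25·5.6 = 4.06165.
E[X²] = 0.25·58.3632 + 0.25·15.7959 + 0.25·1.04591 + 0.25·34.72 = 27.4813.
Var(X) = E[X²] − (E[X])² = 27.4813 − 16.497 = 10.9843.

10.9843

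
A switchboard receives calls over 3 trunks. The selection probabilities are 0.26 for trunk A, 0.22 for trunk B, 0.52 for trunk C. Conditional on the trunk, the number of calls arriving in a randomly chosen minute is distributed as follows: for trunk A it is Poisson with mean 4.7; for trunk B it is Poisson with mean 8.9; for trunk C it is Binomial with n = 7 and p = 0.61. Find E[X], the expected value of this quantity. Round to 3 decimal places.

Component means — A: 4.7; B: 8.9; C: 4.27.
E[X] = 0.26·4.7 + 0.22·8.9 + 0.52·4.27 = 5.4004.

5.400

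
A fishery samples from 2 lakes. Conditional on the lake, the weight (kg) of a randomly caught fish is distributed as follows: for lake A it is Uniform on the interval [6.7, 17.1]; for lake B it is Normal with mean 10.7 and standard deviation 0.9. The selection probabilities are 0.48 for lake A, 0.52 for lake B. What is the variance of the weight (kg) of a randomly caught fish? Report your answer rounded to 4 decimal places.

5.1070

Per component, A: μ=11.9, E[X²]=150.623; B: μ=10.7, E[X²]=115.3.
E[X] = 0.48·11.9 + 0.52·10.7 = 11.276.
E[X²] = 0.48·150.623 + 0.52·115.3 = 132.255.
Var(X) = E[X²] − (E[X])² = 132.255 − 127.148 = 5.10702.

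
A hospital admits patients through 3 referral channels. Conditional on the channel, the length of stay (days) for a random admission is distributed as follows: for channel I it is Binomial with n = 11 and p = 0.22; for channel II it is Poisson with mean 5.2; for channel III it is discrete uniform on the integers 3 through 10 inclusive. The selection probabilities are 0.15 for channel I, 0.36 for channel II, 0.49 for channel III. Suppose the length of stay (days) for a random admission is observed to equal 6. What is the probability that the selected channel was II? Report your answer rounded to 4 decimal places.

Likelihoods P(X=6 | ·): I: 0.0151235; II: 0.15148; III: 0.125.
Posterior ∝ prior × likelihood. Numerator for II: 0.36·0.15148 = 0.0545329.
Normalizing constant: 0.15·0.0151235 + 0.36·0.15148 + 0.49·0.125 = 0.118051.
P(II | observation) = 0.0545329 / 0.118051 = 0.461942.

0.4619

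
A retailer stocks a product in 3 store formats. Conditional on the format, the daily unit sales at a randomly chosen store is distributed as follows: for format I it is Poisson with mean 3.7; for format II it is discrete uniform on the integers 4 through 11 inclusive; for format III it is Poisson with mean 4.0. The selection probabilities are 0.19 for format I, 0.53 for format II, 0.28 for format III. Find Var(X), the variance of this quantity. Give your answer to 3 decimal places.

7.882

Per component, I: μ=3.7, E[X²]=17.39; II: μ=7.5, E[X²]=61.5; III: μ=4, E[X²]=20.
E[X] = 0.19·3.7 + 0.53·7.5 + 0.28·4 = 5.798.
E[X²] = 0.19·17.39 + 0.53·61.5 + 0.28·20 = 41.4991.
Var(X) = E[X²] − (E[X])² = 41.4991 − 33.6168 = 7.8823.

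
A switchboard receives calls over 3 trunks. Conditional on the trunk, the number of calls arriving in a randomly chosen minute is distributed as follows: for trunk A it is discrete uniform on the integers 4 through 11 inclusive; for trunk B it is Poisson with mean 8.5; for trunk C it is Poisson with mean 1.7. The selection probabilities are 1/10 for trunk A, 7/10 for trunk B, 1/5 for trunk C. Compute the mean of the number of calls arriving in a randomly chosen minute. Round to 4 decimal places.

7.0400

Component means — A: 7.5; B: 8.5; C: 1.7.
E[X] = 0.1·7.5 + 0.7·8.5 + 0.2·1.7 = 7.04.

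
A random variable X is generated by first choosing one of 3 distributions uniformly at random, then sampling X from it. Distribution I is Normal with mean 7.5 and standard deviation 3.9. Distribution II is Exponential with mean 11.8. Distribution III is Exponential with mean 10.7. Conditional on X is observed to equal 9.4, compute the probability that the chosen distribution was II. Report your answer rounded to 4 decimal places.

0.2276

Likelihoods f(9.4 | ·): I: 0.0908462; II: 0.038208; III: 0.0388228.
Posterior ∝ prior × likelihood. Numerator for II: 0.333333·0.038208 = 0.012736.
Normalizing constant: 0.333333·0.0908462 + 0.333333·0.038208 + 0.333333·0.0388228 = 0.055959.
P(II | observation) = 0.012736 / 0.055959 = 0.227595.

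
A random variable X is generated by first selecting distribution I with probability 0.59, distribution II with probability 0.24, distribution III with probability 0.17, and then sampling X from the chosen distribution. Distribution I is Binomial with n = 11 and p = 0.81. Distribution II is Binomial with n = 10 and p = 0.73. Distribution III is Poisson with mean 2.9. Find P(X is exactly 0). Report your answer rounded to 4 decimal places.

0.0094

Conditional on each component, P(X = 0): I: 1.1649e-08; II: 2.05891e-06; III: 0.0550232.
By total probability, P(X = 0) = 0.59·1.1649e-08 + 0.24·2.05891e-06 + 0.17·0.0550232 = 0.00935445.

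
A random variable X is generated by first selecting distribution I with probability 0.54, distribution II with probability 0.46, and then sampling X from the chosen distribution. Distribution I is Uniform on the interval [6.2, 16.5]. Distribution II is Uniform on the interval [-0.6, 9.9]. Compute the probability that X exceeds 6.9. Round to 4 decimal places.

Conditional on each component, P(X > 6.9): I: 0.932039; II: 0.285714.
By total probability, P(X > 6.9) = 0.54·0.932039 + 0.46·0.285714 = 0.63473.

0.6347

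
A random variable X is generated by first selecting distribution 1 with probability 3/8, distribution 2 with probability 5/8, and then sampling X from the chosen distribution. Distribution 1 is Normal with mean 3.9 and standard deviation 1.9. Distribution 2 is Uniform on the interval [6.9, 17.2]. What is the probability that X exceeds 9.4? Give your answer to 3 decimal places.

0.474

Conditional on each component, P(X > 9.4): 1: 0.00189738; 2: 0.757282.
By total probability, P(X > 9.4) = 0.375·0.00189738 + 0.625·0.757282 = 0.474012.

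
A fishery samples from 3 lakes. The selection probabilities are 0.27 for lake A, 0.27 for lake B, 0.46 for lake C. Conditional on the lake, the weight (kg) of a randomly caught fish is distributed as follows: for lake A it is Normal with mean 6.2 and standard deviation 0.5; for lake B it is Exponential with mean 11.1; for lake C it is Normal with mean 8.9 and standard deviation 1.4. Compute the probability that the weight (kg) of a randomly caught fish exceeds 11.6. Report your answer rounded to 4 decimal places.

Conditional on each lake, P(X > 11.6): A: 0; B: 0.351676; C: 0.026892.
By total probability, P(X > 11.6) = 0.27·0 + 0.27·0.351676 + 0.46·0.026892 = 0.107323.

0.1073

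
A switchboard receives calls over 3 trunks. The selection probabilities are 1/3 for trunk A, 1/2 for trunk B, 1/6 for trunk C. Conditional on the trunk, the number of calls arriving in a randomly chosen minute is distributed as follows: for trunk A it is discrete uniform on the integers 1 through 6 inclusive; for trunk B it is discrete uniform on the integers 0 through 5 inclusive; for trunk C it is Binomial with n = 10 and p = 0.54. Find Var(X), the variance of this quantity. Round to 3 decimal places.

Per component, A: μ=3.5, E[X²]=15.1667; B: μ=2.5, E[X²]=9.16667; C: μ=5.4, E[X²]=31.644.
E[X] = 0.333333·3.5 + 0.5·2.5 + 0.166667·5.4 = 3.31667.
E[X²] = 0.333333·15.1667 + 0.5·9.16667 + 0.166667·31.644 = 14.9129.
Var(X) = E[X²] − (E[X])² = 14.9129 − 11.0003 = 3.91261.

3.913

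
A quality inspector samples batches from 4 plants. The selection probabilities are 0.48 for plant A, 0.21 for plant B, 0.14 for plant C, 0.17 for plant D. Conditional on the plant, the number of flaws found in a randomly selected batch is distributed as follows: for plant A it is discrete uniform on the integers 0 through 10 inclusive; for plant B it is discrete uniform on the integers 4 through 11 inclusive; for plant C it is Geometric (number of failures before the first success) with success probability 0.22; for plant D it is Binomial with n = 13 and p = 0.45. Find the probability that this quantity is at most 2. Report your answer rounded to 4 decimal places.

Conditional on each plant, P(X ≤ 2): A: 0.272727; B: 0; C: 0.525448; D: 0.0269082.
By total probability, P(X ≤ 2) = 0.48·0.272727 + 0.21·0 + 0.14·0.525448 + 0.17·0.0269082 = 0.209046.

0.2090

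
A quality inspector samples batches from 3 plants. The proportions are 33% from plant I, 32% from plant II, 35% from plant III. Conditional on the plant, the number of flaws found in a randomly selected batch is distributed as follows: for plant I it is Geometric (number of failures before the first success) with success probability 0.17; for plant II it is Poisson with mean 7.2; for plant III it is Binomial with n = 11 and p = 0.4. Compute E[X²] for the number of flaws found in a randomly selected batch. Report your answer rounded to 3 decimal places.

43.937

For each component E[X²] = Var + (mean)², giving I: 52.5571; II: 59.04; III: 22.
Overall E[X²] = 0.33·52.5571 + 0.32·59.04 + 0.35·22 = 43.9366.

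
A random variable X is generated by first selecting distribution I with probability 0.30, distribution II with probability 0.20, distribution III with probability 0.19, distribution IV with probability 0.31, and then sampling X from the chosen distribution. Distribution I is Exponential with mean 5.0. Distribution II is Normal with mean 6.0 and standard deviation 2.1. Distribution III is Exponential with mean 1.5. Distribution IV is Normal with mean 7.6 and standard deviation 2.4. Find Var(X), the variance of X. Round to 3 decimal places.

15.102

Per component, I: μ=5, E[X²]=50; II: μ=6, E[X²]=40.41; III: μ=1.5, E[X²]=4.5; IV: μ=7.6, E[X²]=63.52.
E[X] = 0.3·5 + 0.2·6 + 0.19·1.5 + 0.31·7.6 = 5.341.
E[X²] = 0.3·50 + 0.2·40.41 + 0.19·4.5 + 0.31·63.52 = 43.6282.
Var(X) = E[X²] − (E[X])² = 43.6282 − 28.5263 = 15.1019.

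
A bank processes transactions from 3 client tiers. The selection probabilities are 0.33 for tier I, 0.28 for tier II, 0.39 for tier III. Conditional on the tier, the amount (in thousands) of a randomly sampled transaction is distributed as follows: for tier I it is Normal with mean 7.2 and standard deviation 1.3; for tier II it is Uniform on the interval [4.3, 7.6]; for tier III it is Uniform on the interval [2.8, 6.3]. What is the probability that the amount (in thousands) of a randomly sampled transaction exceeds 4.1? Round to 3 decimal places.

Conditional on each tier, P(X > 4.1): I: 0.991452; II: 1; III: 0.628571.
By total probability, P(X > 4.1) = 0.33·0.991452 + 0.28·1 + 0.39·0.628571 = 0.852322.

0.852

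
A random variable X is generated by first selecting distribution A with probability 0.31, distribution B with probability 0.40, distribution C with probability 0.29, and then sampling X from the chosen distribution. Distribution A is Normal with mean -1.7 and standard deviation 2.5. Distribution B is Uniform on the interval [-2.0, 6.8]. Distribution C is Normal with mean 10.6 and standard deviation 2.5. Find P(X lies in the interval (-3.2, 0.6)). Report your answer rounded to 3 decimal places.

Conditional on each component, P(-3.2 < X < 0.6): A: 0.546961; B: 0.295455; C: 3.16543e-05.
By total probability, P(-3.2 < X < 0.6) = 0.31·0.546961 + 0.4·0.295455 + 0.29·3.16543e-05 = 0.287749.

0.288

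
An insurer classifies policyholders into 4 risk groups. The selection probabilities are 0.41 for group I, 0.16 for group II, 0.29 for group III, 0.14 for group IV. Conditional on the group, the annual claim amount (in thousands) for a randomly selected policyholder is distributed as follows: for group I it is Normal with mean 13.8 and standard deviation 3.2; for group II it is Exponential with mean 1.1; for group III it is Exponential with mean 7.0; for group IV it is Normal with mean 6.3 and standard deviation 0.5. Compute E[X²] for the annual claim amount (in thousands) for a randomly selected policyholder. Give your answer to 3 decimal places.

For each component E[X²] = Var + (mean)², giving I: 200.68; II: 2.42; III: 98; IV: 39.94.
Overall E[X²] = 0.41·200.68 + 0.16·2.42 + 0.29·98 + 0.14·39.94 = 116.678.

116.678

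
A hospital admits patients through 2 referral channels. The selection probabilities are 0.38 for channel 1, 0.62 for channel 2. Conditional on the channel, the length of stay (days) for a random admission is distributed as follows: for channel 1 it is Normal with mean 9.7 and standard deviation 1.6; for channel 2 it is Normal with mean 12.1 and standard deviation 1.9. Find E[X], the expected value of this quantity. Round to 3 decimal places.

Component means — 1: 9.7; 2: 12.1.
E[X] = 0.38·9.7 + 0.62·12.1 = 11.188.

11.188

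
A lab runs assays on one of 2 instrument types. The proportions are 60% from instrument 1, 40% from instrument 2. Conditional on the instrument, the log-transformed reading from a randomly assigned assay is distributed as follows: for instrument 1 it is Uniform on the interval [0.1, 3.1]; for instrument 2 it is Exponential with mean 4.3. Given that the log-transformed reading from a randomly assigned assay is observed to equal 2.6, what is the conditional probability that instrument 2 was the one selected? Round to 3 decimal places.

0.203

Likelihoods f(2.6 | ·): 1: 0.333333; 2: 0.127038.
Posterior ∝ prior × likelihood. Numerator for 2: 0.4·0.127038 = 0.0508153.
Normalizing constant: 0.6·0.333333 + 0.4·0.127038 = 0.250815.
P(2 | observation) = 0.0508153 / 0.250815 = 0.202601.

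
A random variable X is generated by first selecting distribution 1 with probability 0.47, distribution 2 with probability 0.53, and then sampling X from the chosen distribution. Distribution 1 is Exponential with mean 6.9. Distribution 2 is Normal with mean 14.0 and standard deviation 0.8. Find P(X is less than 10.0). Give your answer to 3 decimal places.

Conditional on each component, P(X < 10.0): 1: 0.76526; 2: 2.86652e-07.
By total probability, P(X < 10.0) = 0.47·0.76526 + 0.53·2.86652e-07 = 0.359672.

0.360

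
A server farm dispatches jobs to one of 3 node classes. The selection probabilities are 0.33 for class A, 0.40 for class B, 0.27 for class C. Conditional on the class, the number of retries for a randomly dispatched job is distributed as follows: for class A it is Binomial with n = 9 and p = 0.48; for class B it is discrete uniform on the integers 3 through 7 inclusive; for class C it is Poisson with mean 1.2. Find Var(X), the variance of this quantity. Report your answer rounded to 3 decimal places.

Per component, A: μ=4.32, E[X²]=20.9088; B: μ=5, E[X²]=27; C: μ=1.2, E[X²]=2.64.
E[X] = 0.33·4.32 + 0.4·5 + 0.27·1.2 = 3.7496.
E[X²] = 0.33·20.9088 + 0.4·27 + 0.27·2.64 = 18.4127.
Var(X) = E[X²] − (E[X])² = 18.4127 − 14.0595 = 4.3532.

4.353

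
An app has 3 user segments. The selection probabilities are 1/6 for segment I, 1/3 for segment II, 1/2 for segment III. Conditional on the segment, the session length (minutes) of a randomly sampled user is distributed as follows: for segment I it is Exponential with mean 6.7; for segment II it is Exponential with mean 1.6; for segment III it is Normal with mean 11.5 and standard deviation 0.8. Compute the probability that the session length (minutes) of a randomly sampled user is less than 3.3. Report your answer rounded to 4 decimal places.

0.3558

Conditional on each segment, P(X < 3.3): I: 0.388926; II: 0.872864; III: 0.
By total probability, P(X < 3.3) = 0.166667·0.388926 + 0.333333·0.872864 + 0.5·0 = 0.355776.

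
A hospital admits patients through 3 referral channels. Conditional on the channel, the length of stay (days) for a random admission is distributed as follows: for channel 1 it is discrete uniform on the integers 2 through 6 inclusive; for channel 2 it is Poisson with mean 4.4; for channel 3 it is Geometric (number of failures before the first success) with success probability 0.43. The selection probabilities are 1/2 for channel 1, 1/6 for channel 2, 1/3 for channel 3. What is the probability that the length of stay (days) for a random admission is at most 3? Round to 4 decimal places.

Conditional on each channel, P(X ≤ 3): 1: 0.4; 2: 0.359448; 3: 0.89444.
By total probability, P(X ≤ 3) = 0.5·0.4 + 0.166667·0.359448 + 0.333333·0.89444 = 0.558055.

0.5581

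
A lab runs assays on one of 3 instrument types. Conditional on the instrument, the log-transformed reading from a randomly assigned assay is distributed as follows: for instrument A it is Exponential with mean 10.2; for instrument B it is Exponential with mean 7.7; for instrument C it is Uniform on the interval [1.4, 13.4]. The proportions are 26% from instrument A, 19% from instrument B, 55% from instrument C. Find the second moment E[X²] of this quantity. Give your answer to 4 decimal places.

113.3490

For each component E[X²] = Var + (mean)², giving A: 208.08; B: 118.58; C: 66.76.
Overall E[X²] = 0.26·208.08 + 0.19·118.58 + 0.55·66.76 = 113.349.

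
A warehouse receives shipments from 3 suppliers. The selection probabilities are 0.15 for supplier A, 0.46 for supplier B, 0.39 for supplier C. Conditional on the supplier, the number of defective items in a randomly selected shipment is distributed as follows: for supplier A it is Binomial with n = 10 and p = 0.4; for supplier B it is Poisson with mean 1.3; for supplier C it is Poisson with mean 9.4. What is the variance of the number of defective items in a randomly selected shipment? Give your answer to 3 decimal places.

18.603

Per component, A: μ=4, E[X²]=18.4; B: μ=1.3, E[X²]=2.99; C: μ=9.4, E[X²]=97.76.
E[X] = 0.15·4 + 0.46·1.3 + 0.39·9.4 = 4.864.
E[X²] = 0.15·18.4 + 0.46·2.99 + 0.39·97.76 = 42.2618.
Var(X) = E[X²] − (E[X])² = 42.2618 − 23.6585 = 18.6033.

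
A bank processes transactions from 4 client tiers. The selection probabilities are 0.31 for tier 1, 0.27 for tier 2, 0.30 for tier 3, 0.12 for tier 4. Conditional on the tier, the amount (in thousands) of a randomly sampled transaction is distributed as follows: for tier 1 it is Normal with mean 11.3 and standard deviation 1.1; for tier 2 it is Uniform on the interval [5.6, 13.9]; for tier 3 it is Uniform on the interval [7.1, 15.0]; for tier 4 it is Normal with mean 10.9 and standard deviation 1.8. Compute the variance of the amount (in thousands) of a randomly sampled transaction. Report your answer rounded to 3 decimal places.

Per component, 1: μ=11.3, E[X²]=128.9; 2: μ=9.75, E[X²]=100.803; 3: μ=11.05, E[X²]=127.303; 4: μ=10.9, E[X²]=122.05.
E[X] = 0.31·11.3 + 0.27·9.75 + 0.3·11.05 + 0.12·10.9 = 10.7585.
E[X²] = 0.31·128.9 + 0.27·100.803 + 0.3·127.303 + 0.12·122.05 = 120.013.
Var(X) = E[X²] − (E[X])² = 120.013 − 115.745 = 4.26758.

4.268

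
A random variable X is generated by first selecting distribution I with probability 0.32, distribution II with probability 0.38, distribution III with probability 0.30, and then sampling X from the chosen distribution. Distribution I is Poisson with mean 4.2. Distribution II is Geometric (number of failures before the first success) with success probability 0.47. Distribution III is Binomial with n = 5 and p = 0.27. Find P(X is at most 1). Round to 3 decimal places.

0.475

Conditional on each component, P(X ≤ 1): I: 0.077977; II: 0.7191; III: 0.590683.
By total probability, P(X ≤ 1) = 0.32·0.077977 + 0.38·0.7191 + 0.3·0.590683 = 0.475416.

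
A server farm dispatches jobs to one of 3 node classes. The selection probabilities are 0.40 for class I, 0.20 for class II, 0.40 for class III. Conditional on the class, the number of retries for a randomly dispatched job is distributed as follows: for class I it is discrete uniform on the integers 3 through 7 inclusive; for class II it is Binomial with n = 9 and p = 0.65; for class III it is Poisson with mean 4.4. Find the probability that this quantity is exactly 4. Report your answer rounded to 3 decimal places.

0.180

Conditional on each class, P(X = 4): I: 0.2; II: 0.118131; III: 0.191736.
By total probability, P(X = 4) = 0.4·0.2 + 0.2·0.118131 + 0.4·0.191736 = 0.180321.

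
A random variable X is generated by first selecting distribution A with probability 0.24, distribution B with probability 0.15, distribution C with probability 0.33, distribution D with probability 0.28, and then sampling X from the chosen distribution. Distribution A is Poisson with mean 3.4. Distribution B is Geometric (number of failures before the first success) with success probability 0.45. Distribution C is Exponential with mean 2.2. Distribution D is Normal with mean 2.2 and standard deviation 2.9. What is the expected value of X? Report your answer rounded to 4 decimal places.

Component means — A: 3.4; B: 1.22222; C: 2.2; D: 2.2.
E[X] = 0.24·3.4 + 0.15·1.22222 + 0.33·2.2 + 0.28·2.2 = 2.34133.

2.3413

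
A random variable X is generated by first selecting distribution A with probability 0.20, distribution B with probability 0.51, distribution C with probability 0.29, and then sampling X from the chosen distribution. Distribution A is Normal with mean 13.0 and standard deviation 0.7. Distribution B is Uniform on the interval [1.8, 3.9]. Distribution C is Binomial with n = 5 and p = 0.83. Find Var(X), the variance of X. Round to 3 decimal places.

Per component, A: μ=13, E[X²]=169.49; B: μ=2.85, E[X²]=8.49; C: μ=4.15, E[X²]=17.928.
E[X] = 0.2·13 + 0.51·2.85 + 0.29·4.15 = 5.257.
E[X²] = 0.2·169.49 + 0.51·8.49 + 0.29·17.928 = 43.427.
Var(X) = E[X²] − (E[X])² = 43.427 − 27.636 = 15.791.

15.791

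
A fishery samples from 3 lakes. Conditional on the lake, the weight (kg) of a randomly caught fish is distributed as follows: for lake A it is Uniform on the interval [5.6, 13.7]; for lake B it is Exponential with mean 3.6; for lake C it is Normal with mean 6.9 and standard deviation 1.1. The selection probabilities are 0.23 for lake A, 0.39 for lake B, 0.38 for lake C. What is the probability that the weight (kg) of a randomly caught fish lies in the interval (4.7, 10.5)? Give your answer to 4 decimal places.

0.5949

Conditional on each lake, P(4.7 < X < 10.5): A: 0.604938; B: 0.216908; C: 0.976717.
By total probability, P(4.7 < X < 10.5) = 0.23·0.604938 + 0.39·0.216908 + 0.38·0.976717 = 0.594883.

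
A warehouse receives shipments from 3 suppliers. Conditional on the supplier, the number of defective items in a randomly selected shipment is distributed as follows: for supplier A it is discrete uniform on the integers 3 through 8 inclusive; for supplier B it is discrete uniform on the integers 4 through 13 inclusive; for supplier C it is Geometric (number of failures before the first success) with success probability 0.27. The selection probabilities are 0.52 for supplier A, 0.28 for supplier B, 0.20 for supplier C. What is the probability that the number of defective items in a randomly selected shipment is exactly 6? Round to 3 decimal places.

Conditional on each supplier, P(X = 6): A: 0.166667; B: 0.1; C: 0.0408602.
By total probability, P(X = 6) = 0.52·0.166667 + 0.28·0.1 + 0.2·0.0408602 = 0.122839.

0.123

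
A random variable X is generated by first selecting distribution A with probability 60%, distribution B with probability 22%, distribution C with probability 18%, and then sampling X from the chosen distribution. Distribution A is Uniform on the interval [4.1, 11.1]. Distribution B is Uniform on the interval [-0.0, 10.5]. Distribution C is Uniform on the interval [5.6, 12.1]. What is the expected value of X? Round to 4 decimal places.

7.3080

Component means — A: 7.6; B: 5.25; C: 8.85.
E[X] = 0.6·7.6 + 0.22·5.25 + 0.18·8.85 = 7.308.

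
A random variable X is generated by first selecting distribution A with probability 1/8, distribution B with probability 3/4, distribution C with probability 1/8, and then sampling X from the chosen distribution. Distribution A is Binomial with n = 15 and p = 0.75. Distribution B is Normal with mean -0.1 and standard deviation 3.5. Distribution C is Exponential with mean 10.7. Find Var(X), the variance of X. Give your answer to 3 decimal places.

46.867

Per component, A: μ=11.25, E[X²]=129.375; B: μ=-0.1, E[X²]=12.26; C: μ=10.7, E[X²]=228.98.
E[X] = 0.125·11.25 + 0.75·-0.1 + 0.125·10.7 = 2.66875.
E[X²] = 0.125·129.375 + 0.75·12.26 + 0.125·228.98 = 53.9894.
Var(X) = E[X²] − (E[X])² = 53.9894 − 7.12223 = 46.8671.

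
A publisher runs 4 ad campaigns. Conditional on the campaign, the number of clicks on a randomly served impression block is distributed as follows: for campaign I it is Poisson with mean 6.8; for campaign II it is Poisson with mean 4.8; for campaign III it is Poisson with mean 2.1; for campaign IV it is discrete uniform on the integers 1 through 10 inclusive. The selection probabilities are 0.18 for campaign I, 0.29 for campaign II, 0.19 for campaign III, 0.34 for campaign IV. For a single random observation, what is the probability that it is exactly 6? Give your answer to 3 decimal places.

Conditional on each campaign, P(X = 6): I: 0.152939; II: 0.139798; III: 0.014587; IV: 0.1.
By total probability, P(X = 6) = 0.18·0.152939 + 0.29·0.139798 + 0.19·0.014587 + 0.34·0.1 = 0.104842.

0.105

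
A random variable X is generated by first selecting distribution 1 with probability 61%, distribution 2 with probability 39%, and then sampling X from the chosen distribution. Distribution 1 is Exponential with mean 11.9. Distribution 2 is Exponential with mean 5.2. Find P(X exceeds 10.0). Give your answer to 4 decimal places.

0.3203

Conditional on each component, P(X > 10.0): 1: 0.431565; 2: 0.146157.
By total probability, P(X > 10.0) = 0.61·0.431565 + 0.39·0.146157 = 0.320256.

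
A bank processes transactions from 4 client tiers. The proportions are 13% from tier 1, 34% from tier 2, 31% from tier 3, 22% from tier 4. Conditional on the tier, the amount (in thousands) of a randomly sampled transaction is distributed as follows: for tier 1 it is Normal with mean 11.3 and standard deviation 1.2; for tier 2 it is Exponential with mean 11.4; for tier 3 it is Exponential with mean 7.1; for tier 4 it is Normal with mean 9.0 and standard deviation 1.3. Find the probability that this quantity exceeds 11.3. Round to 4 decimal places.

Conditional on each tier, P(X > 11.3): 1: 0.5; 2: 0.371121; 3: 0.20361; 4: 0.0384277.
By total probability, P(X > 11.3) = 0.13·0.5 + 0.34·0.371121 + 0.31·0.20361 + 0.22·0.0384277 = 0.262754.

0.2628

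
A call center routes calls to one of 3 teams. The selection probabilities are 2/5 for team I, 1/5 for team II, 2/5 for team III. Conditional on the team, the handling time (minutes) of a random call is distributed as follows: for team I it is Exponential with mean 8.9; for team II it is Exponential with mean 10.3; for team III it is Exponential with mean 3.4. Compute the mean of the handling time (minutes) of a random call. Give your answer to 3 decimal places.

Component means — I: 8.9; II: 10.3; III: 3.4.
E[X] = 0.4·8.9 + 0.2·10.3 + 0.4·3.4 = 6.98.

6.980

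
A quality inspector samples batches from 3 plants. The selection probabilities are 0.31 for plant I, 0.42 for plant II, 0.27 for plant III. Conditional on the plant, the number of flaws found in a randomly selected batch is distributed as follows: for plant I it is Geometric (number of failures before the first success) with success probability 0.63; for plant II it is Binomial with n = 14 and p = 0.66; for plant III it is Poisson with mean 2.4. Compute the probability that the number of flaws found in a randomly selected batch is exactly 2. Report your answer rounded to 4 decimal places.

0.0973

Conditional on each plant, P(X = 2): I: 0.086247; II: 9.45968e-05; III: 0.261268.
By total probability, P(X = 2) = 0.31·0.086247 + 0.42·9.45968e-05 + 0.27·0.261268 = 0.0973186.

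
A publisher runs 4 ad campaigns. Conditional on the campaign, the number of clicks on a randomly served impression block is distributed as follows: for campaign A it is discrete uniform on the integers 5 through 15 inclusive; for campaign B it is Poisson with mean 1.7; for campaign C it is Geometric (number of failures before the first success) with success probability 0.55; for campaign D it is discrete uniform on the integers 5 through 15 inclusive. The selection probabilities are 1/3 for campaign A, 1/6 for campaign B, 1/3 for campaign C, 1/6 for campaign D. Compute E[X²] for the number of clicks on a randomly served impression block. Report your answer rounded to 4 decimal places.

56.4840

For each component E[X²] = Var + (mean)², giving A: 110; B: 4.59; C: 2.15702; D: 110.
Overall E[X²] = 0.333333·110 + 0.166667·4.59 + 0.333333·2.15702 + 0.166667·110 = 56.484.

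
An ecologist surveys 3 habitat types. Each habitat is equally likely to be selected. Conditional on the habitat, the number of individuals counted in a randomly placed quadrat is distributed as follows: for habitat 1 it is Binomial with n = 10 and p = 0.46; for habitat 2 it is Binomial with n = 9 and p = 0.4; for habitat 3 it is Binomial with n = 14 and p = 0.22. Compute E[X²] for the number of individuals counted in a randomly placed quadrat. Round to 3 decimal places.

For each component E[X²] = Var + (mean)², giving 1: 23.644; 2: 15.12; 3: 11.8888.
Overall E[X²] = 0.333333·23.644 + 0.333333·15.12 + 0.333333·11.8888 = 16.8843.

16.884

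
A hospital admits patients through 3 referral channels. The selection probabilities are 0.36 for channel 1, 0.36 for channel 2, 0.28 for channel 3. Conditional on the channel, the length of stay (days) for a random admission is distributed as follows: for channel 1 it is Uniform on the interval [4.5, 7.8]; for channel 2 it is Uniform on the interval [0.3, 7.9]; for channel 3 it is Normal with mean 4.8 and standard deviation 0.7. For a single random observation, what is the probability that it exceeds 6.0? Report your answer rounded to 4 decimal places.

0.2985

Conditional on each channel, P(X > 6.0): 1: 0.545455; 2: 0.25; 3: 0.0432381.
By total probability, P(X > 6.0) = 0.36·0.545455 + 0.36·0.25 + 0.28·0.0432381 = 0.29847.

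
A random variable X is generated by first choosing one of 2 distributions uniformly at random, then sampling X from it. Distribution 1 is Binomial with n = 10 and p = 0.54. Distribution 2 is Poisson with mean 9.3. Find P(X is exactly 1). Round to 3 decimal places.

Conditional on each component, P(X = 1): 1: 0.00497983; 2: 0.000850245.
By total probability, P(X = 1) = 0.5·0.00497983 + 0.5·0.000850245 = 0.00291504.

0.003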